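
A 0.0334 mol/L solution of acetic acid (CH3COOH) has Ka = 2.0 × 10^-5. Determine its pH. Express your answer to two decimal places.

pH = 3.09

CH3COOH ⇌ CH3COO- + H+
From the ICE table, Ka = [H+]²/(0.0334 − [H+]) = 2.0 × 10^-5.
Assume [H+] ≪ 0.0334: [H+] ≈ √(2.0 × 10^-5 × 0.0334) = 8.17 × 10^-4 M
pH = −log(8.17 × 10^-4) = 3.09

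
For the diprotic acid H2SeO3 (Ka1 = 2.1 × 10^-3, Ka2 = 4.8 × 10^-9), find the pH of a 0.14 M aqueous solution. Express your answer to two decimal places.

pH = 1.79

Since Ka1 ≫ Ka2, the first ionization dominates [H+].
Ka1 = x²/(0.14 − x) = 2.1 × 10^-3
Solving the quadratic: x = (−Ka1 + √(Ka1² + 4·Ka1·C₀))/2 = 1.61 × 10^-2 M
pH = −log(1.61 × 10^-2) = 1.79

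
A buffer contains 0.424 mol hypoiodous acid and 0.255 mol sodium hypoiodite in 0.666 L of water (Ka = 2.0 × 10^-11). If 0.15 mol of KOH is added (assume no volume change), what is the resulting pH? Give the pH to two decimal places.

pH = 10.87

OH- converts HOI to OI-: HOI → 0.274 mol, OI- → 0.405 mol.
pKa = −log(2.0 × 10^-11) = 10.699
pH = pKa + log(n_OI-/n_HOI) = 10.699 + log(0.405/0.274) = 10.699 + (+0.170)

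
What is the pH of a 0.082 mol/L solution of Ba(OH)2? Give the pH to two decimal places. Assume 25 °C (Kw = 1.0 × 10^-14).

Ba(OH)2 is a strong base (each formula unit releases 2 OH-); [OH-] = 0.164 M.
pOH = -log(0.164) = 0.79
pH = 14.00 - 0.79 = 13.21

pH = 13.21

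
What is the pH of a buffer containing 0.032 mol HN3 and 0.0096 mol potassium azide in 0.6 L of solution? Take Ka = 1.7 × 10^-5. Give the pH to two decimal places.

pKa = −log(1.7 × 10^-5) = 4.770
pH = pKa + log([A⁻]/[HA]) = 4.770 + log(0.0096/0.032)
pH = 4.770 + (-0.523) = 4.25

pH = 4.25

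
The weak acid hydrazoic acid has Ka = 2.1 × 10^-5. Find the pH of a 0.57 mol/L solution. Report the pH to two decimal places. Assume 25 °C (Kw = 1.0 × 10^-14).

HN3 ⇌ N3- + H+
From the ICE table, Ka = x²/(0.57 − x) = 2.1 × 10^-5.
Assume x ≪ 0.57: x ≈ √(2.1 × 10^-5 × 0.57) = 3.46 × 10^-3 M
Check: 0.61% ionized — well under 5%, approximation valid.
pH = −log(3.46 × 10^-3) = 2.46

pH = 2.46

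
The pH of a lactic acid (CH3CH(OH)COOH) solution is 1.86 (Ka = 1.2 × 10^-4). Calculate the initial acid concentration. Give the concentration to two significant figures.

[H+] = 10^(-1.86) = 1.38 × 10^-2 M = x
Ka = x²/(C₀ − x) ⇒ C₀ = x + x²/Ka
C₀ = 1.38 × 10^-2 + (1.38 × 10^-2)²/(1.2 × 10^-4) = 1.60 M

C₀ = 1.6 M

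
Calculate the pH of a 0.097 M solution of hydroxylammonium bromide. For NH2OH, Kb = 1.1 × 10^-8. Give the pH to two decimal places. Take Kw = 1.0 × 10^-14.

pH = 3.53

NH3OH+ is the conjugate acid of the weak base NH2OH.
Ka = Kw/Kb = 1.0×10^-14 / 1.1 × 10^-8 = 9.09 × 10^-7
Ka = [H+]²/(0.097 − [H+]) = 9.09 × 10^-7
Neglecting [H+] in the denominator: [H+] = √(9.09 × 10^-7 × 0.097) = 2.97 × 10^-4 M
pH = −log[H+] = −log(2.97 × 10^-4) = 3.53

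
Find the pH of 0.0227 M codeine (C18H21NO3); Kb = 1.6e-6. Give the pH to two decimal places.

pH = 10.28

C18H21NO3 + H2O ⇌ C18H22NO3+ + OH-
Kb = [OH-]²/(0.0227 − [OH-]) = 1.6 × 10^-6
Since Kb ≪ C₀, [OH-] ≈ √(Kb·C₀) = 1.91 × 10^-4 M.
pOH = −log(1.91 × 10^-4) = 3.72; pH = 14.00 − 3.72 = 10.28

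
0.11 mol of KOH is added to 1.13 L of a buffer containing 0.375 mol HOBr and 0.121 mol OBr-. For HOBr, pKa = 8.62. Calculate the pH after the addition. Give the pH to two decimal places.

OH- converts HOBr to OBr-: HOBr → 0.265 mol, OBr- → 0.231 mol.
Henderson–Hasselbalch with mole ratio 0.231/0.265: pH = 8.62 + (-0.060)

pH = 8.56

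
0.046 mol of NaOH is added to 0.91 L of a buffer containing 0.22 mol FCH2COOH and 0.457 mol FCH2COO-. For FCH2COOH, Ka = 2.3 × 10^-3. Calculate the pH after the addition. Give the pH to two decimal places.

pH = 3.10

After neutralization: n(FCH2COOH) = 0.174 mol, n(FCH2COO-) = 0.503 mol.
pKa = −log(2.3 × 10^-3) = 2.638
pH = pKa + log(n_FCH2COO-/n_FCH2COOH) = 2.638 + log(0.503/0.174) = 2.638 + (+0.461)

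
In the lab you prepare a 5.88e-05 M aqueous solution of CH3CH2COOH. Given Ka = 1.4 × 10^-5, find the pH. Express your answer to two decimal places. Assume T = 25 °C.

pH = 4.65

CH3CH2COOH ⇌ CH3CH2COO- + H+
Ka = [H+]²/(5.88e-05 − [H+]) = 1.4 × 10^-5
Here C₀/Ka ≈ 4.2, so the small-[H+] approximation fails. Use the quadratic:
[H+] = (−Ka + √(Ka² + 4·Ka·C₀))/2 = 2.25 × 10^-5 M
pH = −log[H+] = −log(2.25 × 10^-5) = 4.65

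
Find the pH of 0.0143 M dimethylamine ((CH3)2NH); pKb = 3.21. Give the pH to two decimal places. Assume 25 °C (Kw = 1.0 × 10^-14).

(CH3)2NH + H2O ⇌ (CH3)2NH2+ + OH-
Kb = 10^(−3.21) = 6.17 × 10^-4
From the ICE table, Kb = [OH-]²/(0.0143 − [OH-]) = 6.17 × 10^-4.
Here C₀/Kb ≈ 23.2, so the small-[OH-] approximation fails. Use the quadratic:
[OH-] = [−0.000617 + √(0.000617² + 3.53e-05)]/2 = 2.68 × 10^-3 M
pOH = 2.57, so pH = 14.00 − pOH = 11.43

pH = 11.43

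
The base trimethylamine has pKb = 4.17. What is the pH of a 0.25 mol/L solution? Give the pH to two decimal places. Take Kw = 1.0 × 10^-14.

pH = 11.61

(CH3)3N + H2O ⇌ (CH3)3NH+ + OH-
Kb = 10^(−4.17) = 6.76 × 10^-5
Let x = [OH-] at equilibrium. Kb = x²/(0.25 − x).
Since Kb ≪ C₀, x ≈ √(Kb·C₀) = 4.11 × 10^-3 M.
Check: 1.6% ionized — well under 5%, approximation valid.
pOH = −log(4.11 × 10^-3) = 2.39; pH = 14.00 − 2.39 = 11.61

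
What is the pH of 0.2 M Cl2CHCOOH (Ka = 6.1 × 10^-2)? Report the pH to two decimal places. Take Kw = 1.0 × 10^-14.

pH = 1.08

Cl2CHCOOH ⇌ Cl2CHCOO- + H+
From the ICE table, Ka = x²/(0.2 − x) = 6.1 × 10^-2.
The 5% rule fails; solving x² + Ka·x − Ka·C₀ = 0 exactly:
x = (−Ka + √(Ka² + 4·Ka·C₀))/2 = 8.41 × 10^-2 M
pH = −log(8.41 × 10^-2) = 1.08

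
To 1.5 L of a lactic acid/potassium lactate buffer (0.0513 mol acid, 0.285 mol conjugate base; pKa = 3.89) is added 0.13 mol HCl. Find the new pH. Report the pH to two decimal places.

Added H+ converts CH3CH(OH)COO- to CH3CH(OH)COOH: CH3CH(OH)COOH → 0.181 mol, CH3CH(OH)COO- → 0.155 mol.
Henderson–Hasselbalch with mole ratio 0.155/0.181: pH = 3.89 + (-0.067)

pH = 3.82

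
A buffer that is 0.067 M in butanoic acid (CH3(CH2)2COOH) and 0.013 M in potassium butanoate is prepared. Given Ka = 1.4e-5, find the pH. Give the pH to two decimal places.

pH = 4.14

pKa = −log(1.4 × 10^-5) = 4.854
Using pH = pKa + log([base]/[acid]) with [base]/[acid] = 0.013/0.067:
pH = 4.854 + (-0.712) = 4.14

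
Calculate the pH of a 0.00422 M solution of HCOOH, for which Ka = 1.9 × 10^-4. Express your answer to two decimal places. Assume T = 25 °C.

HCOOH ⇌ HCOO- + H+
Ka = [H+]²/(0.00422 − [H+]) = 1.9 × 10^-4
Here C₀/Ka ≈ 22.2, so the small-[H+] approximation fails. Use the quadratic:
[H+] = (−Ka + √(Ka² + 4·Ka·C₀))/2 = 8.05 × 10^-4 M
pH = −log(8.05 × 10^-4) = 3.09

pH = 3.09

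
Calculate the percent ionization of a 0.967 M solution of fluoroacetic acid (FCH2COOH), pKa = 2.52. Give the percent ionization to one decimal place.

5.4%

FCH2COOH ⇌ FCH2COO- + H+; let x = [H+] at equilibrium.
Ka = 10^(−2.52) = 3.02 × 10^-3
Ka = x²/(C₀ − x); solving the quadratic gives x = 5.26 × 10^-2 M.
% ionization = x/C₀ × 100% = 5.26 × 10^-2/0.967 × 100% = 5.4%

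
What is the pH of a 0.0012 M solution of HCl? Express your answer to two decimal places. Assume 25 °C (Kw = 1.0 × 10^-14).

HCl is a strong acid and dissociates completely, so [H+] = 0.0012 M.
pH = -log(0.0012) = 2.92

pH = 2.92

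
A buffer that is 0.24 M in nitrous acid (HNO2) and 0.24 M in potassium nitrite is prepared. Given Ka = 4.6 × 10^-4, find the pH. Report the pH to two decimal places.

pKa = −log(4.6 × 10^-4) = 3.337
pH = pKa + log([A⁻]/[HA]) = 3.337 + log(0.24/0.24)
pH = 3.337 + (+0.000) = 3.34

pH = 3.34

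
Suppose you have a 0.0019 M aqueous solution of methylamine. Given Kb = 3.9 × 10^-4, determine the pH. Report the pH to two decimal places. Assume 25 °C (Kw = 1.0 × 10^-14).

CH3NH2 + H2O ⇌ CH3NH3+ + OH-
Kb = x²/(0.0019 − x) = 3.9 × 10^-4
x is not negligible relative to C₀; solve x² + 0.00039·x − 7.41e-07 = 0.
x = [−0.00039 + √(0.00039² + 2.96e-06)]/2 = 6.88 × 10^-4 M
pOH = 3.16, so pH = 14.00 − pOH = 10.84

pH = 10.84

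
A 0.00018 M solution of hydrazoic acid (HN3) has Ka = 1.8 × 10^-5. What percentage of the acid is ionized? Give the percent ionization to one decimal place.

27.0%

HN3 ⇌ N3- + H+; let x = [H+] at equilibrium.
Ka = x²/(C₀ − x); solving the quadratic gives x = 4.86 × 10^-5 M.
% ionization = x/C₀ × 100% = 4.86 × 10^-5/0.00018 × 100% = 27.0%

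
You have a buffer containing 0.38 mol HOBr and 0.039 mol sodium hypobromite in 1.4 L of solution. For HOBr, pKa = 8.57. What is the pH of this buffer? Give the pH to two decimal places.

pH = pKa + log([A⁻]/[HA]) = 8.57 + log(0.039/0.38)
pH = 8.57 + (-0.989) = 7.58

pH = 7.58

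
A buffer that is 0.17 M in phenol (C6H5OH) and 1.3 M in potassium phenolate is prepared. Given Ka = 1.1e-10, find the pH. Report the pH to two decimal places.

pKa = −log(1.1 × 10^-10) = 9.959
Henderson–Hasselbalch: pH = pKa + log([C6H5O-]/[C6H5OH]) = 9.959 + log(1.3/0.17)
pH = 9.959 + (+0.883) = 10.84

pH = 10.84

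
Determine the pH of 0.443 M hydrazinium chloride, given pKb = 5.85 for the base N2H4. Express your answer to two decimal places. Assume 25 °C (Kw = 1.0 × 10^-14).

N2H5+ is the conjugate acid of the weak base N2H4.
Kb = 10^(−5.85) = 1.41 × 10^-6
Ka = Kw/Kb = 1.0×10^-14 / 1.41 × 10^-6 = 7.09 × 10^-9
Ka = [H+]²/(0.443 − [H+]) = 7.09 × 10^-9
Assume [H+] ≪ 0.443: [H+] ≈ √(7.09 × 10^-9 × 0.443) = 5.60 × 10^-5 M
Check: 0.013% ionized — well under 5%, approximation valid.
pH = −log[H+] = −log(5.60 × 10^-5) = 4.25

pH = 4.25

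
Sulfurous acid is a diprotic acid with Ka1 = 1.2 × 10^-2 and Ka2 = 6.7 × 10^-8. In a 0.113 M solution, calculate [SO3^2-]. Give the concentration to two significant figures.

First ionization gives [H+] ≈ [HSO3-] = 3.13 × 10^-2 M.
Second step: Ka2 = [H+][SO3^2-]/[HSO3-] ≈ [SO3^2-] (since [H+] ≈ [HSO3-]).
So [SO3^2-] ≈ Ka2.

6.7 × 10^-8 M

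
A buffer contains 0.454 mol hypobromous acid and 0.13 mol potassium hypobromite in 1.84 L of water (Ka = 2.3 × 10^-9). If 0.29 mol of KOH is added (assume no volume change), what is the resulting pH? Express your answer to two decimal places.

pH = 9.05

OH- converts HOBr to OBr-: HOBr → 0.164 mol, OBr- → 0.42 mol.
pKa = −log(2.3 × 10^-9) = 8.638
pH = pKa + log(n_OBr-/n_HOBr) = 8.638 + log(0.42/0.164) = 8.638 + (+0.408)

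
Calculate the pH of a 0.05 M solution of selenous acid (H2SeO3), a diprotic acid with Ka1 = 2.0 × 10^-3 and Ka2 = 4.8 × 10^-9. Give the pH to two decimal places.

pH = 2.04

Since Ka1 ≫ Ka2, the first ionization dominates [H+].
Ka1 = x²/(0.05 − x) = 2.0 × 10^-3
Solving the quadratic: x = (−Ka1 + √(Ka1² + 4·Ka1·C₀))/2 = 9.05 × 10^-3 M
pH = −log(9.05 × 10^-3) = 2.04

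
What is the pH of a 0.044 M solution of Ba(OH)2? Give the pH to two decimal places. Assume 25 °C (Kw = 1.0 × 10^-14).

Ba(OH)2 is a strong base (each formula unit releases 2 OH-); [OH-] = 0.088 M.
pOH = -log(0.088) = 1.06
pH = 14.00 - 1.06 = 12.94

pH = 12.94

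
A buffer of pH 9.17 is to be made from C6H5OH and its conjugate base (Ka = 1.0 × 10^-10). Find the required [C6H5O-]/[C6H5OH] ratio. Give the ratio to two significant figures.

ratio = 0.15

pKa = -log(1.0 × 10^-10) = 10.000
pH = pKa + log(r) ⇒ log(r) = 9.17 − 10.000 = -0.830
r = [C6H5O-]/[C6H5OH] = 10^(-0.830) = 0.148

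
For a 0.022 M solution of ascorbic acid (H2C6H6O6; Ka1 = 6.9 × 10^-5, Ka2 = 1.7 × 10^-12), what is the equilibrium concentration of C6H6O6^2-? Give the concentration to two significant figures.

First ionization gives [H+] ≈ [HC6H6O6-] = 1.20 × 10^-3 M.
Second step: Ka2 = [H+][C6H6O6^2-]/[HC6H6O6-] ≈ [C6H6O6^2-] (since [H+] ≈ [HC6H6O6-]).
So [C6H6O6^2-] ≈ Ka2.

1.7 × 10^-12 M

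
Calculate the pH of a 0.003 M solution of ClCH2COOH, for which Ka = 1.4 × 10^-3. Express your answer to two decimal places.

pH = 2.83

ClCH2COOH ⇌ ClCH2COO- + H+
Let x = [H+] at equilibrium. Ka = x²/(0.003 − x).
Here C₀/Ka ≈ 2.14, so the small-x approximation fails. Use the quadratic:
x = (−Ka + √(Ka² + 4·Ka·C₀))/2 = 1.47 × 10^-3 M
pH = −log(1.47 × 10^-3) = 2.83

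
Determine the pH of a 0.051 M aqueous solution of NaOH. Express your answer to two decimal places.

NaOH is a strong base; [OH-] = 0.051 M.
pOH = -log(0.051) = 1.29
pH = 14.00 - 1.29 = 12.71

pH = 12.71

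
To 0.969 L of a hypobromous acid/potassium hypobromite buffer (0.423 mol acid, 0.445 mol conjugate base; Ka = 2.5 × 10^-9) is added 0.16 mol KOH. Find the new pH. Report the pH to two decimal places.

pH = 8.96

After neutralization: n(HOBr) = 0.263 mol, n(OBr-) = 0.605 mol.
pKa = −log(2.5 × 10^-9) = 8.602
pH = pKa + log([A⁻]/[HA]) = 8.602 + log(0.605/0.263) = 8.602 +0.362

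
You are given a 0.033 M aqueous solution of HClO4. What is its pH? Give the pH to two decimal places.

HClO4 is a strong acid and dissociates completely, so [H+] = 0.033 M.
pH = -log(0.033) = 1.48

pH = 1.48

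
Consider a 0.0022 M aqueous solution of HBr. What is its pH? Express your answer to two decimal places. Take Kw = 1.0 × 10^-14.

pH = 2.66

HBr is a strong acid and dissociates completely, so [H+] = 0.0022 M.
pH = -log(0.0022) = 2.66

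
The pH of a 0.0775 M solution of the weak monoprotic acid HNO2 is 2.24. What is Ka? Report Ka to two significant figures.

Ka = 4.6 × 10^-4

[H+] = 10^(-2.24) = 5.75 × 10^-3 M
At equilibrium [HA] = 0.0775 − 5.75 × 10^-3 = 7.17 × 10^-2 M
Ka = [H+][A-]/[HA] = (5.75 × 10^-3)² / 7.17 × 10^-2 = 4.6 × 10^-4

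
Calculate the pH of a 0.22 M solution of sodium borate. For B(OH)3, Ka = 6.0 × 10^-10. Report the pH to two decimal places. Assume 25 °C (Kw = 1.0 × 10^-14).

pH = 11.28

B(OH)4- is the conjugate base of the weak acid B(OH)3.
Kb = Kw/Ka = 1.0×10^-14 / 6.0 × 10^-10 = 1.67 × 10^-5
Kb = x²/(0.22 − x) = 1.67 × 10^-5
Since Kb ≪ C₀, x ≈ √(Kb·C₀) = 1.92 × 10^-3 M.
Check: 0.87% ionized — well under 5%, approximation valid.
pOH = −log(1.92 × 10^-3) = 2.72; pH = 14.00 − 2.72 = 11.28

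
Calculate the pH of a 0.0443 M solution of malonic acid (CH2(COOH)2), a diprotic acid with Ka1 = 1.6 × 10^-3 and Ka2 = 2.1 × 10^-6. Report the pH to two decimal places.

Ka1 ≫ Ka2, so treat the first dissociation as the only significant source of H+.
Ka1 = x²/(0.0443 − x) = 1.6 × 10^-3
Solving the quadratic: x = (−Ka1 + √(Ka1² + 4·Ka1·C₀))/2 = 7.66 × 10^-3 M
pH = −log(7.66 × 10^-3) = 2.12

pH = 2.12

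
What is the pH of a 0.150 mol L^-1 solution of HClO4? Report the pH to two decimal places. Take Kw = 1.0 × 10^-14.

pH = 0.82

HClO4 is a strong acid and dissociates completely, so [H+] = 0.150 M.
pH = -log(0.15) = 0.82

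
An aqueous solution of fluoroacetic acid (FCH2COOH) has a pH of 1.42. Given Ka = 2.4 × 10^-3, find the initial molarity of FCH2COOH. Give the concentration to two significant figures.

C₀ = 6.4 × 10^-1 M

[H+] = 10^(-1.42) = 3.80 × 10^-2 M = x
Ka = x²/(C₀ − x) ⇒ C₀ = x + x²/Ka
C₀ = 3.80 × 10^-2 + (3.80 × 10^-2)²/(2.4 × 10^-3) = 6.40 × 10^-1 M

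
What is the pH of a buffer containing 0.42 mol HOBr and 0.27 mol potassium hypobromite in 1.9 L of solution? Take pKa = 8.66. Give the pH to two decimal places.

pH = 8.47

Using pH = pKa + log([base]/[acid]) with [base]/[acid] = 0.27/0.42:
pH = 8.66 + (-0.192) = 8.47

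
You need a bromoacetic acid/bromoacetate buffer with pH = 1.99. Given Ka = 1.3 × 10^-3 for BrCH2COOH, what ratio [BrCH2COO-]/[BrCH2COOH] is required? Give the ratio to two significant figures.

ratio = 0.13

pKa = -log(1.3 × 10^-3) = 2.886
pH = pKa + log(r) ⇒ log(r) = 1.99 − 2.886 = -0.896
r = [BrCH2COO-]/[BrCH2COOH] = 10^(-0.896) = 0.127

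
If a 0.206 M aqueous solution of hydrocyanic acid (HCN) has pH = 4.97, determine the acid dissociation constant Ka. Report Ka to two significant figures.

Ka = 5.6 × 10^-10

[H+] = 10^(-4.97) = 1.07 × 10^-5 M
At equilibrium [HA] = 0.206 − 1.07 × 10^-5 = 2.06 × 10^-1 M
Ka = [H+][A-]/[HA] = (1.07 × 10^-5)² / 2.06 × 10^-1 = 5.6 × 10^-10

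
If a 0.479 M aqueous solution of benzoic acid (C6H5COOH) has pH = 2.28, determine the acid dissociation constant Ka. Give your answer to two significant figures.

Ka = 5.8 × 10^-5

[H+] = 10^(-2.28) = 5.25 × 10^-3 M
At equilibrium [HA] = 0.479 − 5.25 × 10^-3 = 4.74 × 10^-1 M
Ka = [H+][A-]/[HA] = (5.25 × 10^-3)² / 4.74 × 10^-1 = 5.8 × 10^-5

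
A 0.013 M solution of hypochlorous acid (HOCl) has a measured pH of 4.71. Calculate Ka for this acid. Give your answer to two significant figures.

[H+] = 10^(-4.71) = 1.95 × 10^-5 M
At equilibrium [HA] = 0.013 − 1.95 × 10^-5 = 1.30 × 10^-2 M
Ka = [H+][A-]/[HA] = (1.95 × 10^-5)² / 1.30 × 10^-2 = 2.9 × 10^-8

Ka = 2.9 × 10^-8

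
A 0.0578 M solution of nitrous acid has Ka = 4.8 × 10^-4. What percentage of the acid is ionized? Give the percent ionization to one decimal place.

HNO2 ⇌ NO2- + H+; let x = [H+] at equilibrium.
Ka = x²/(C₀ − x); solving the quadratic gives x = 5.03 × 10^-3 M.
Fraction ionized = 5.03 × 10^-3 / 0.0578 = 0.0870 → 8.7%

8.7%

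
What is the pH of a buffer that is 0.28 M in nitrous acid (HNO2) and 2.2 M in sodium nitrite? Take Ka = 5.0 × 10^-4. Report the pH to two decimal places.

pH = 4.20

pKa = −log(5.0 × 10^-4) = 3.301
pH = pKa + log([A⁻]/[HA]) = 3.301 + log(2.2/0.28)
pH = 3.301 + (+0.895) = 4.20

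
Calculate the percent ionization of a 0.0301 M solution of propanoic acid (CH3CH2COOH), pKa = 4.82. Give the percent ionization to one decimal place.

CH3CH2COOH ⇌ CH3CH2COO- + H+; let x = [H+] at equilibrium.
Ka = 10^(−4.82) = 1.51 × 10^-5
x ≈ √(Ka·C₀) = √(1.51 × 10^-5 × 0.0301) = 6.74 × 10^-4 M
% ionization = x/C₀ × 100% = 6.74 × 10^-4/0.0301 × 100% = 2.2%

2.2%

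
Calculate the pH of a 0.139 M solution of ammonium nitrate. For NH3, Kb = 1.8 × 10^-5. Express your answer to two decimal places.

NH4+ is the conjugate acid of the weak base NH3.
Ka = Kw/Kb = 1.0×10^-14 / 1.8 × 10^-5 = 5.56 × 10^-10
From the ICE table, Ka = x²/(0.139 − x) = 5.56 × 10^-10.
Neglecting x in the denominator: x = √(5.56 × 10^-10 × 0.139) = 8.79 × 10^-6 M
(x/C₀ = 0.0063% < 5%, so the approximation holds.)
pH = −log(8.79 × 10^-6) = 5.06

pH = 5.06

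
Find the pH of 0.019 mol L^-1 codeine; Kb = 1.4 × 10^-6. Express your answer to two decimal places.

C18H21NO3 + H2O ⇌ C18H22NO3+ + OH-
From the ICE table, Kb = [OH-]²/(0.019 − [OH-]) = 1.4 × 10^-6.
Neglecting [OH-] in the denominator: [OH-] = √(1.4 × 10^-6 × 0.019) = 1.63 × 10^-4 M
([OH-]/C₀ = 0.86% < 5%, so the approximation holds.)
pOH = 3.79, so pH = 14.00 − pOH = 10.21

pH = 10.21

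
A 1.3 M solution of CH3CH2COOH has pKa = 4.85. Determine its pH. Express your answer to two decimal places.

CH3CH2COOH ⇌ CH3CH2COO- + H+
Ka = 10^(−4.85) = 1.41 × 10^-5
Ka = [H+]²/(1.3 − [H+]) = 1.41 × 10^-5
Neglecting [H+] in the denominator: [H+] = √(1.41 × 10^-5 × 1.3) = 4.28 × 10^-3 M
Check: 0.33% ionized — well under 5%, approximation valid.
pH = −log[H+] = −log(4.28 × 10^-3) = 2.37

pH = 2.37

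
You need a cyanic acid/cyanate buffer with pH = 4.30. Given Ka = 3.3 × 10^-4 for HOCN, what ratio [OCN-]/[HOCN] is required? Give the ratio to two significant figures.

ratio = 6.6

pKa = -log(3.3 × 10^-4) = 3.481
pH = pKa + log(r) ⇒ log(r) = 4.30 − 3.481 = +0.819
r = [OCN-]/[HOCN] = 10^(+0.819) = 6.59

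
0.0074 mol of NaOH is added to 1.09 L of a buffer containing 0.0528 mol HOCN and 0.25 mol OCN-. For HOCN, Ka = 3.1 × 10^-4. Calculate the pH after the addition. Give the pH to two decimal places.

OH- converts HOCN to OCN-: HOCN → 0.0454 mol, OCN- → 0.257 mol.
pKa = −log(3.1 × 10^-4) = 3.509
pH = pKa + log([A⁻]/[HA]) = 3.509 + log(0.257/0.0454) = 3.509 +0.753

pH = 4.26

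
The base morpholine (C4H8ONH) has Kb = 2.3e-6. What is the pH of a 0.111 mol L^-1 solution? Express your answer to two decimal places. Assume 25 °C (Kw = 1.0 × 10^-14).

C4H8ONH + H2O ⇌ C4H8ONH2+ + OH-
From the ICE table, Kb = [OH-]²/(0.111 − [OH-]) = 2.3 × 10^-6.
Neglecting [OH-] in the denominator: [OH-] = √(2.3 × 10^-6 × 0.111) = 5.05 × 10^-4 M
Check: 0.46% ionized — well under 5%, approximation valid.
pOH = −log(5.05 × 10^-4) = 3.30; pH = 14.00 − 3.30 = 10.70

pH = 10.70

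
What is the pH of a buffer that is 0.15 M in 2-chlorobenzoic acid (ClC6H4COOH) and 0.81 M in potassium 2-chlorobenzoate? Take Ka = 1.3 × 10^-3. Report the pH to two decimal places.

pH = 3.62

pKa = −log(1.3 × 10^-3) = 2.886
pH = pKa + log([A⁻]/[HA]) = 2.886 + log(0.81/0.15)
pH = 2.886 + (+0.732) = 3.62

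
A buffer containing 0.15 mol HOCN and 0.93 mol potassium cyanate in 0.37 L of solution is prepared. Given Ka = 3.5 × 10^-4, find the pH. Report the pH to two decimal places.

pH = 4.25

pKa = −log(3.5 × 10^-4) = 3.456
Henderson–Hasselbalch: pH = pKa + log([OCN-]/[HOCN]) = 3.456 + log(0.93/0.15)
pH = 3.456 + (+0.792) = 4.25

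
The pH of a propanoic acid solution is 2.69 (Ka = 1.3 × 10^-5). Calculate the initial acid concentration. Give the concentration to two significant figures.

[H+] = 10^(-2.69) = 2.04 × 10^-3 M = x
Ka = x²/(C₀ − x) ⇒ C₀ = x + x²/Ka
C₀ = 2.04 × 10^-3 + (2.04 × 10^-3)²/(1.3 × 10^-5) = 3.22 × 10^-1 M

C₀ = 3.2 × 10^-1 M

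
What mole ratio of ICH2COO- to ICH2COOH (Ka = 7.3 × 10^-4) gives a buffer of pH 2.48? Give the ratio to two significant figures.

ratio = 0.22

pKa = -log(7.3 × 10^-4) = 3.137
pH = pKa + log(r) ⇒ log(r) = 2.48 − 3.137 = -0.657
r = [ICH2COO-]/[ICH2COOH] = 10^(-0.657) = 0.22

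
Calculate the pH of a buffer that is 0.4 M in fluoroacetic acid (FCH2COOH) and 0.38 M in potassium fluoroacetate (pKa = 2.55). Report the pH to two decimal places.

pH = 2.53

Henderson–Hasselbalch: pH = pKa + log([FCH2COO-]/[FCH2COOH]) = 2.55 + log(0.38/0.4)
pH = 2.55 + (-0.022) = 2.53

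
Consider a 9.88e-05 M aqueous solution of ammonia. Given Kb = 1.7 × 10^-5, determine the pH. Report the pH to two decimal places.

pH = 9.52

NH3 + H2O ⇌ NH4+ + OH-
Let x = [OH-] at equilibrium. Kb = x²/(9.88e-05 − x).
Here C₀/Kb ≈ 5.81, so the small-x approximation fails. Use the quadratic:
x = [−1.7e-05 + √(1.7e-05² + 6.72e-09)]/2 = 3.34 × 10^-5 M
pOH = 4.48, so pH = 14.00 − pOH = 9.52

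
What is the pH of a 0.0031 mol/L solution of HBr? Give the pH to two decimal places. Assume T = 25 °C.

pH = 2.51

HBr is a strong acid and dissociates completely, so [H+] = 0.0031 M.
pH = -log(0.0031) = 2.51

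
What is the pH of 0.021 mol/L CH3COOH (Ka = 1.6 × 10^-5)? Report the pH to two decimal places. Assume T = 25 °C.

pH = 3.24

CH3COOH ⇌ CH3COO- + H+
From the ICE table, Ka = [H+]²/(0.021 − [H+]) = 1.6 × 10^-5.
Assume [H+] ≪ 0.021: [H+] ≈ √(1.6 × 10^-5 × 0.021) = 5.80 × 10^-4 M
pH = −log(5.80 × 10^-4) = 3.24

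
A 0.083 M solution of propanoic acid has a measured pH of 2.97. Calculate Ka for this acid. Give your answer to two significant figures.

[H+] = 10^(-2.97) = 1.07 × 10^-3 M
At equilibrium [HA] = 0.083 − 1.07 × 10^-3 = 8.19 × 10^-2 M
Ka = [H+][A-]/[HA] = (1.07 × 10^-3)² / 8.19 × 10^-2 = 1.4 × 10^-5

Ka = 1.4 × 10^-5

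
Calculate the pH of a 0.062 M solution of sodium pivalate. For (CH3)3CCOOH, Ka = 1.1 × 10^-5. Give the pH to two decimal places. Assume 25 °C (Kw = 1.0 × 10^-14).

(CH3)3CCOO- is the conjugate base of the weak acid (CH3)3CCOOH.
Kb = Kw/Ka = 1.0×10^-14 / 1.1 × 10^-5 = 9.09 × 10^-10
From the ICE table, Kb = x²/(0.062 − x) = 9.09 × 10^-10.
Since Kb ≪ C₀, x ≈ √(Kb·C₀) = 7.51 × 10^-6 M.
pOH = 5.12, so pH = 14.00 − pOH = 8.88

pH = 8.88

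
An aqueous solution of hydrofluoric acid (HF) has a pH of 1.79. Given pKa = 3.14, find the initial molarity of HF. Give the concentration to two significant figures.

[H+] = 10^(-1.79) = 1.62 × 10^-2 M = x
Ka = 10^(−3.14) = 7.24 × 10^-4
Ka = x²/(C₀ − x) ⇒ C₀ = x + x²/Ka
C₀ = 1.62 × 10^-2 + (1.62 × 10^-2)²/(7.24 × 10^-4) = 3.79 × 10^-1 M

C₀ = 3.8 × 10^-1 M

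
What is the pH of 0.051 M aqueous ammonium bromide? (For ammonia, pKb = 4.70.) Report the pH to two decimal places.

pH = 5.30

NH4+ is the conjugate acid of the weak base NH3.
Kb = 10^(−4.70) = 2.00 × 10^-5
Ka = Kw/Kb = 1.0×10^-14 / 2.00 × 10^-5 = 5.00 × 10^-10
Ka = x²/(0.051 − x) = 5.00 × 10^-10
Neglecting x in the denominator: x = √(5.00 × 10^-10 × 0.051) = 5.05 × 10^-6 M
(x/C₀ = 0.0099% < 5%, so the approximation holds.)
pH = −log(5.05 × 10^-6) = 5.30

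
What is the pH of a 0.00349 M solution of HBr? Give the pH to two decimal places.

pH = 2.46

HBr is a strong acid and dissociates completely, so [H+] = 0.00349 M.
pH = -log(0.00349) = 2.46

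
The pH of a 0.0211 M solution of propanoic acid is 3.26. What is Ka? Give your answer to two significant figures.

[H+] = 10^(-3.26) = 5.50 × 10^-4 M
At equilibrium [HA] = 0.0211 − 5.50 × 10^-4 = 2.06 × 10^-2 M
Ka = [H+][A-]/[HA] = (5.50 × 10^-4)² / 2.06 × 10^-2 = 1.5 × 10^-5

Ka = 1.5 × 10^-5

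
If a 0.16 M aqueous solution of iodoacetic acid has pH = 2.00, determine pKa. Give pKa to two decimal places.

pKa = 3.18

[H+] = 10^(-2.00) = 1.00 × 10^-2 M
At equilibrium [HA] = 0.16 − 1.00 × 10^-2 = 1.50 × 10^-1 M
Ka = [H+][A-]/[HA] = (1.00 × 10^-2)² / 1.50 × 10^-1 = 6.67 × 10^-4
pKa = -log(6.67 × 10^-4) = 3.18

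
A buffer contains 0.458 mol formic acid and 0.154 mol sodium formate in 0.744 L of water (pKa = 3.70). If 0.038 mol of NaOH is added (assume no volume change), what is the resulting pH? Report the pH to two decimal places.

pH = 3.36

OH- converts HCOOH to HCOO-: HCOOH → 0.42 mol, HCOO- → 0.192 mol.
Henderson–Hasselbalch with mole ratio 0.192/0.42: pH = 3.70 + (-0.340)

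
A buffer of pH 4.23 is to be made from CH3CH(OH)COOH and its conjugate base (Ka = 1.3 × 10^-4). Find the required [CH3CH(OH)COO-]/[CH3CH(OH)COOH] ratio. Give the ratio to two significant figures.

ratio = 2.2

pKa = -log(1.3 × 10^-4) = 3.886
pH = pKa + log(r) ⇒ log(r) = 4.23 − 3.886 = +0.344
r = [CH3CH(OH)COO-]/[CH3CH(OH)COOH] = 10^(+0.344) = 2.21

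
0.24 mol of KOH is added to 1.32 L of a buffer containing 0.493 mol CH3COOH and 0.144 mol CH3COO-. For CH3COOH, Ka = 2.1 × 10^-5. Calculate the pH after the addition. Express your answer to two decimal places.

pH = 4.86

After neutralization: n(CH3COOH) = 0.253 mol, n(CH3COO-) = 0.384 mol.
pKa = −log(2.1 × 10^-5) = 4.678
pH = pKa + log(n_CH3COO-/n_CH3COOH) = 4.678 + log(0.384/0.253) = 4.678 + (+0.181)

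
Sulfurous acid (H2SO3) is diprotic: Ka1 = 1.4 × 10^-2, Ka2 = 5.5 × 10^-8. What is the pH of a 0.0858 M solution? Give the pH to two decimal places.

Since Ka1 ≫ Ka2, the first ionization dominates [H+].
Ka1 = x²/(0.0858 − x) = 1.4 × 10^-2
Solving the quadratic: x = (−Ka1 + √(Ka1² + 4·Ka1·C₀))/2 = 2.84 × 10^-2 M
pH = −log(2.84 × 10^-2) = 1.55

pH = 1.55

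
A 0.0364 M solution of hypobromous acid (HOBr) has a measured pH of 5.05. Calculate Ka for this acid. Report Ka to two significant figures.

[H+] = 10^(-5.05) = 8.91 × 10^-6 M
At equilibrium [HA] = 0.0364 − 8.91 × 10^-6 = 3.64 × 10^-2 M
Ka = [H+][A-]/[HA] = (8.91 × 10^-6)² / 3.64 × 10^-2 = 2.2 × 10^-9

Ka = 2.2 × 10^-9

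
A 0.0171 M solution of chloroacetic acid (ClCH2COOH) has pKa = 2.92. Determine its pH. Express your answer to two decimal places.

ClCH2COOH ⇌ ClCH2COO- + H+
Ka = 10^(−2.92) = 1.20 × 10^-3
From the ICE table, Ka = [H+]²/(0.0171 − [H+]) = 1.20 × 10^-3.
The 5% rule fails; solving [H+]² + Ka·[H+] − Ka·C₀ = 0 exactly:
[H+] = (−Ka + √(Ka² + 4·Ka·C₀))/2 = 3.97 × 10^-3 M
pH = −log(3.97 × 10^-3) = 2.40

pH = 2.40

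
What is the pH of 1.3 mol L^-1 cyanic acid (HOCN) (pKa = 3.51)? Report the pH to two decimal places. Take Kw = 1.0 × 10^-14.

HOCN ⇌ OCN- + H+
Ka = 10^(−3.51) = 3.09 × 10^-4
Let x = [H+] at equilibrium. Ka = x²/(1.3 − x).
Neglecting x in the denominator: x = √(3.09 × 10^-4 × 1.3) = 2.00 × 10^-2 M
Check: 1.5% ionized — well under 5%, approximation valid.
pH = −log(2.00 × 10^-2) = 1.70

pH = 1.70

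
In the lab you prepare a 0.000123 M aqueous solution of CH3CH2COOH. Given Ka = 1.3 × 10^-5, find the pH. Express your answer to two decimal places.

pH = 4.47

CH3CH2COOH ⇌ CH3CH2COO- + H+
From the ICE table, Ka = x²/(0.000123 − x) = 1.3 × 10^-5.
Here C₀/Ka ≈ 9.46, so the small-x approximation fails. Use the quadratic:
x = (−Ka + √(Ka² + 4·Ka·C₀))/2 = 3.40 × 10^-5 M
pH = −log[H+] = −log(3.40 × 10^-5) = 4.47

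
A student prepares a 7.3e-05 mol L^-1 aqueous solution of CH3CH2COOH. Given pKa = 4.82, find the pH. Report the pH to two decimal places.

CH3CH2COOH ⇌ CH3CH2COO- + H+
Ka = 10^(−4.82) = 1.51 × 10^-5
From the ICE table, Ka = [H+]²/(7.3e-05 − [H+]) = 1.51 × 10^-5.
Here C₀/Ka ≈ 4.83, so the small-[H+] approximation fails. Use the quadratic:
[H+] = [−1.51e-05 + √(1.51e-05² + 4.41e-09)]/2 = 2.65 × 10^-5 M
pH = −log[H+] = −log(2.65 × 10^-5) = 4.58

pH = 4.58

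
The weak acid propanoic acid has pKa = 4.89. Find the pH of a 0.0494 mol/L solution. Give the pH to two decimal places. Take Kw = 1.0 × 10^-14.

pH = 3.10

CH3CH2COOH ⇌ CH3CH2COO- + H+
Ka = 10^(−4.89) = 1.29 × 10^-5
Let x = [H+] at equilibrium. Ka = x²/(0.0494 − x).
Neglecting x in the denominator: x = √(1.29 × 10^-5 × 0.0494) = 7.98 × 10^-4 M
Check: 1.6% ionized — well under 5%, approximation valid.
pH = −log[H+] = −log(7.98 × 10^-4) = 3.10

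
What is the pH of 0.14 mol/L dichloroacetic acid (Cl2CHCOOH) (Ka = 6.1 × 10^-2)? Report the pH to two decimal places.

Cl2CHCOOH ⇌ Cl2CHCOO- + H+
Let x = [H+] at equilibrium. Ka = x²/(0.14 − x).
Here C₀/Ka ≈ 2.3, so the small-x approximation fails. Use the quadratic:
x = (−Ka + √(Ka² + 4·Ka·C₀))/2 = 6.68 × 10^-2 M
pH = −log[H+] = −log(6.68 × 10^-2) = 1.18

pH = 1.18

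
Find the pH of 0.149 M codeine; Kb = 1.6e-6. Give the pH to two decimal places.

C18H21NO3 + H2O ⇌ C18H22NO3+ + OH-
Kb = [OH-]²/(0.149 − [OH-]) = 1.6 × 10^-6
Neglecting [OH-] in the denominator: [OH-] = √(1.6 × 10^-6 × 0.149) = 4.88 × 10^-4 M
pOH = 3.31, so pH = 14.00 − pOH = 10.69

pH = 10.69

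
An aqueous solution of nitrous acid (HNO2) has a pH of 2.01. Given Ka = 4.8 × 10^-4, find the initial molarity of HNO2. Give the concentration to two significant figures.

[H+] = 10^(-2.01) = 9.77 × 10^-3 M = x
Ka = x²/(C₀ − x) ⇒ C₀ = x + x²/Ka
C₀ = 9.77 × 10^-3 + (9.77 × 10^-3)²/(4.8 × 10^-4) = 2.09 × 10^-1 M

C₀ = 2.1 × 10^-1 M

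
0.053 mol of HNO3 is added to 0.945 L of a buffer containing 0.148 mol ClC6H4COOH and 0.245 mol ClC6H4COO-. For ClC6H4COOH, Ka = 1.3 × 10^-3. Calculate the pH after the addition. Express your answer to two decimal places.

pH = 2.87

Added H+ converts ClC6H4COO- to ClC6H4COOH: ClC6H4COOH → 0.201 mol, ClC6H4COO- → 0.192 mol.
pKa = −log(1.3 × 10^-3) = 2.886
pH = pKa + log([A⁻]/[HA]) = 2.886 + log(0.192/0.201) = 2.886 -0.020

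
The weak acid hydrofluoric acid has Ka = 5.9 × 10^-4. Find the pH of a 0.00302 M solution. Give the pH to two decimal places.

HF ⇌ F- + H+
Ka = x²/(0.00302 − x) = 5.9 × 10^-4
The 5% rule fails; solving x² + Ka·x − Ka·C₀ = 0 exactly:
x = [−0.00059 + √(0.00059² + 7.13e-06)]/2 = 1.07 × 10^-3 M
pH = −log(1.07 × 10^-3) = 2.97

pH = 2.97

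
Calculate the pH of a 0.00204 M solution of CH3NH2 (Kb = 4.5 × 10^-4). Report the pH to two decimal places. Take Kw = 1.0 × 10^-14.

pH = 10.88

CH3NH2 + H2O ⇌ CH3NH3+ + OH-
Kb = x²/(0.00204 − x) = 4.5 × 10^-4
The 5% rule fails; solving x² + Kb·x − Kb·C₀ = 0 exactly:
x = [−0.00045 + √(0.00045² + 3.67e-06)]/2 = 7.59 × 10^-4 M
pOH = −log(7.59 × 10^-4) = 3.12; pH = 14.00 − 3.12 = 10.88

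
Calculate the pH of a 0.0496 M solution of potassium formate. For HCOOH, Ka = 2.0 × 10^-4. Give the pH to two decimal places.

HCOO- is the conjugate base of the weak acid HCOOH.
Kb = Kw/Ka = 1.0×10^-14 / 2.0 × 10^-4 = 5.00 × 10^-11
From the ICE table, Kb = [OH-]²/(0.0496 − [OH-]) = 5.00 × 10^-11.
Assume [OH-] ≪ 0.0496: [OH-] ≈ √(5.00 × 10^-11 × 0.0496) = 1.57 × 10^-6 M
([OH-]/C₀ = 0.0032% < 5%, so the approximation holds.)
pOH = −log(1.57 × 10^-6) = 5.80; pH = 14.00 − 5.80 = 8.20

pH = 8.20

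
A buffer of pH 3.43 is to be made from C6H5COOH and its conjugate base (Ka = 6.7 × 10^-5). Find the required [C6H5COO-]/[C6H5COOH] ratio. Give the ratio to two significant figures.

pKa = -log(6.7 × 10^-5) = 4.174
pH = pKa + log(r) ⇒ log(r) = 3.43 − 4.174 = -0.744
r = [C6H5COO-]/[C6H5COOH] = 10^(-0.744) = 0.18

ratio = 0.18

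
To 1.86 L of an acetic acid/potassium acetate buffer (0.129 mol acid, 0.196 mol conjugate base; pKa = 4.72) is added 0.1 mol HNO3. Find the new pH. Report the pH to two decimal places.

pH = 4.34

After neutralization: n(CH3COOH) = 0.229 mol, n(CH3COO-) = 0.096 mol.
pH = pKa + log([A⁻]/[HA]) = 4.72 + log(0.096/0.229) = 4.72 -0.378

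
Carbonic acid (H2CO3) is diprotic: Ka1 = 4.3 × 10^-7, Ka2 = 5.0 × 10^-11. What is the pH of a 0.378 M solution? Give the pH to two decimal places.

Ka1 ≫ Ka2, so treat the first dissociation as the only significant source of H+.
Ka1 = x²/(0.378 − x) = 4.3 × 10^-7
x ≈ √(4.3 × 10^-7 × 0.378) = 4.03 × 10^-4 M
pH = −log(4.03 × 10^-4) = 3.39

pH = 3.39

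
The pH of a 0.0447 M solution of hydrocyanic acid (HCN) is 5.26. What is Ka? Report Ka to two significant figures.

[H+] = 10^(-5.26) = 5.50 × 10^-6 M
At equilibrium [HA] = 0.0447 − 5.50 × 10^-6 = 4.47 × 10^-2 M
Ka = [H+][A-]/[HA] = (5.50 × 10^-6)² / 4.47 × 10^-2 = 6.8 × 10^-10

Ka = 6.8 × 10^-10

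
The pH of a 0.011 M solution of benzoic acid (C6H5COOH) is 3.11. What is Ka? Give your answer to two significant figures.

[H+] = 10^(-3.11) = 7.76 × 10^-4 M
At equilibrium [HA] = 0.011 − 7.76 × 10^-4 = 1.02 × 10^-2 M
Ka = [H+][A-]/[HA] = (7.76 × 10^-4)² / 1.02 × 10^-2 = 5.9 × 10^-5

Ka = 5.9 × 10^-5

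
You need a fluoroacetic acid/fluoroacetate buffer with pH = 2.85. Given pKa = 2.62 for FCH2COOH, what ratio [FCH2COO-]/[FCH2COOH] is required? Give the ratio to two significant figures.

pH = pKa + log(r) ⇒ log(r) = 2.85 − 2.62 = +0.23
r = [FCH2COO-]/[FCH2COOH] = 10^(+0.23) = 1.7

ratio = 1.7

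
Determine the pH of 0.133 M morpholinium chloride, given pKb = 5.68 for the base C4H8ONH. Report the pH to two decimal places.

pH = 4.60

C4H8ONH2+ is the conjugate acid of the weak base C4H8ONH.
Kb = 10^(−5.68) = 2.09 × 10^-6
Ka = Kw/Kb = 1.0×10^-14 / 2.09 × 10^-6 = 4.78 × 10^-9
Ka = x²/(0.133 − x) = 4.78 × 10^-9
Since Ka ≪ C₀, x ≈ √(Ka·C₀) = 2.52 × 10^-5 M.
Check: 0.019% ionized — well under 5%, approximation valid.
pH = −log[H+] = −log(2.52 × 10^-5) = 4.60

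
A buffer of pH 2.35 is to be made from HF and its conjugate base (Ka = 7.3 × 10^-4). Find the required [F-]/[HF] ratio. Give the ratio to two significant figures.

ratio = 0.16

pKa = -log(7.3 × 10^-4) = 3.137
pH = pKa + log(r) ⇒ log(r) = 2.35 − 3.137 = -0.787
r = [F-]/[HF] = 10^(-0.787) = 0.163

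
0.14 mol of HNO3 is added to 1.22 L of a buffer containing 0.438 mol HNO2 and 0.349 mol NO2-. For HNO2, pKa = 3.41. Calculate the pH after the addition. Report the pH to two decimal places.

pH = 2.97

After neutralization: n(HNO2) = 0.578 mol, n(NO2-) = 0.209 mol.
pH = pKa + log(n_NO2-/n_HNO2) = 3.41 + log(0.209/0.578) = 3.41 + (-0.442)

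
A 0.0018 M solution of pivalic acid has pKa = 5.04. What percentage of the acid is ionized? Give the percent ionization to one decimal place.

6.9%

(CH3)3CCOOH ⇌ (CH3)3CCOO- + H+; let x = [H+] at equilibrium.
Ka = 10^(−5.04) = 9.12 × 10^-6
Solve x² + 9.12e-06x − 1.64e-08 = 0 → x = 1.24 × 10^-4 M
Fraction ionized = 1.24 × 10^-4 / 0.0018 = 0.0689 → 6.9%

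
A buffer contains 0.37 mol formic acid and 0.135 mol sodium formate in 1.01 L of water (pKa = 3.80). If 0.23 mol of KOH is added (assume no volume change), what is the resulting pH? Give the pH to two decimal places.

After neutralization: n(HCOOH) = 0.14 mol, n(HCOO-) = 0.365 mol.
pH = pKa + log([A⁻]/[HA]) = 3.80 + log(0.365/0.14) = 3.80 +0.416

pH = 4.22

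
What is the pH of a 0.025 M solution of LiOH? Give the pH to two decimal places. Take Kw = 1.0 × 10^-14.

LiOH is a strong base; [OH-] = 0.025 M.
pOH = -log(0.025) = 1.60
pH = 14.00 - 1.60 = 12.40

pH = 12.40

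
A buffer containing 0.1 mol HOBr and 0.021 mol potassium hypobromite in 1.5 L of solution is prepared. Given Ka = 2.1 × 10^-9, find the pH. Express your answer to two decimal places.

pKa = −log(2.1 × 10^-9) = 8.678
Henderson–Hasselbalch: pH = pKa + log([OBr-]/[HOBr]) = 8.678 + log(0.021/0.1)
pH = 8.678 + (-0.678) = 8.00

pH = 8.00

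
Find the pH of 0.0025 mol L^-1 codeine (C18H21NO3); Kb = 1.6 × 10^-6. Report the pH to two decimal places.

C18H21NO3 + H2O ⇌ C18H22NO3+ + OH-
Let x = [OH-] at equilibrium. Kb = x²/(0.0025 − x).
Since Kb ≪ C₀, x ≈ √(Kb·C₀) = 6.32 × 10^-5 M.
pOH = −log(6.32 × 10^-5) = 4.20; pH = 14.00 − 4.20 = 9.80

pH = 9.80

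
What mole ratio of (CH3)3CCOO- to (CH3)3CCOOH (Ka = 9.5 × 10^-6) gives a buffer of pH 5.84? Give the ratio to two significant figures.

pKa = -log(9.5 × 10^-6) = 5.022
pH = pKa + log(r) ⇒ log(r) = 5.84 − 5.022 = +0.818
r = [(CH3)3CCOO-]/[(CH3)3CCOOH] = 10^(+0.818) = 6.58

ratio = 6.6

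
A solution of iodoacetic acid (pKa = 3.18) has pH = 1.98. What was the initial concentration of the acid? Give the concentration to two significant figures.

[H+] = 10^(-1.98) = 1.05 × 10^-2 M = x
Ka = 10^(−3.18) = 6.61 × 10^-4
Ka = x²/(C₀ − x) ⇒ C₀ = x + x²/Ka
C₀ = 1.05 × 10^-2 + (1.05 × 10^-2)²/(6.61 × 10^-4) = 1.77 × 10^-1 M

C₀ = 1.8 × 10^-1 M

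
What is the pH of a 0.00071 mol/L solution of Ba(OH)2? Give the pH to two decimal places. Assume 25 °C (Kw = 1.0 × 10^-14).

Ba(OH)2 is a strong base (each formula unit releases 2 OH-); [OH-] = 0.00142 M.
pOH = -log(0.00142) = 2.85
pH = 14.00 - 2.85 = 11.15

pH = 11.15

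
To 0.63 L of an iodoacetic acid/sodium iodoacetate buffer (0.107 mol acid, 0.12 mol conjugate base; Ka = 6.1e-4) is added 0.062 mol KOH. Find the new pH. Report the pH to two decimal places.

pH = 3.82

After neutralization: n(ICH2COOH) = 0.045 mol, n(ICH2COO-) = 0.182 mol.
pKa = −log(6.1 × 10^-4) = 3.215
Henderson–Hasselbalch with mole ratio 0.182/0.045: pH = 3.215 + (+0.607)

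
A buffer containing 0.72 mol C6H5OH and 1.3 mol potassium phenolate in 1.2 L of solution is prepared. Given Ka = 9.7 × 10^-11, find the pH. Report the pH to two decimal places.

pH = 10.27

pKa = −log(9.7 × 10^-11) = 10.013
Henderson–Hasselbalch: pH = pKa + log([C6H5O-]/[C6H5OH]) = 10.013 + log(1.3/0.72)
pH = 10.013 + (+0.257) = 10.27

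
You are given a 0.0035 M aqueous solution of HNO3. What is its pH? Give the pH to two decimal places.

HNO3 is a strong acid and dissociates completely, so [H+] = 0.0035 M.
pH = -log(0.0035) = 2.46

pH = 2.46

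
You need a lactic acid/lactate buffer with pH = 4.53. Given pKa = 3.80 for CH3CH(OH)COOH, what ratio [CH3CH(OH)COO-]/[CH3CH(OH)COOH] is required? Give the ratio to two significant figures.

ratio = 5.4

pH = pKa + log(r) ⇒ log(r) = 4.53 − 3.80 = +0.73
r = [CH3CH(OH)COO-]/[CH3CH(OH)COOH] = 10^(+0.73) = 5.37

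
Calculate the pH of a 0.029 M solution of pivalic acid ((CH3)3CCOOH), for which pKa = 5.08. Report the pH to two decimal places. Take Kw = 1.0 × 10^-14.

(CH3)3CCOOH ⇌ (CH3)3CCOO- + H+
Ka = 10^(−5.08) = 8.32 × 10^-6
Let x = [H+] at equilibrium. Ka = x²/(0.029 − x).
Since Ka ≪ C₀, x ≈ √(Ka·C₀) = 4.91 × 10^-4 M.
pH = −log[H+] = −log(4.91 × 10^-4) = 3.31

pH = 3.31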